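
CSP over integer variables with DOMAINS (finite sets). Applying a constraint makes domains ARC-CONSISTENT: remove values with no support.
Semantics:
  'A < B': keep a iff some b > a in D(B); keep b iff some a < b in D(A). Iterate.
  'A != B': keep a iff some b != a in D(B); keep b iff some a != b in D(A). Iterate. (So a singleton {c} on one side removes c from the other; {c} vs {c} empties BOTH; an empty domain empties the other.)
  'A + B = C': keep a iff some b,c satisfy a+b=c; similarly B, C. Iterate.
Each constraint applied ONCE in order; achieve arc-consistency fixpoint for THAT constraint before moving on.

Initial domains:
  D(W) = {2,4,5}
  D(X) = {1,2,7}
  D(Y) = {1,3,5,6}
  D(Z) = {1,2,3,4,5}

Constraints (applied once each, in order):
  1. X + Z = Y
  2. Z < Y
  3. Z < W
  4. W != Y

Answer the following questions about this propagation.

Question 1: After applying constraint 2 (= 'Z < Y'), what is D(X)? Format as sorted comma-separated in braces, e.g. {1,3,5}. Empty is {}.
Constraint 1 (X + Z = Y) on D(X)={1,2,7} D(Z)={1,2,3,4,5} D(Y)={1,3,5,6}: X {1,2,7}->{1,2}; Y {1,3,5,6}->{3,5,6}
Constraint 2 (Z < Y) on D(Z)={1,2,3,4,5} D(Y)={3,5,6}: no change
So after constraint 2: D(X) = {1,2}

Answer: {1,2}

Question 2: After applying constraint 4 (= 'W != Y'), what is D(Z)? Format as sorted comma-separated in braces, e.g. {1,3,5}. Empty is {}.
Constraint 1 (X + Z = Y) on D(X)={1,2,7} D(Z)={1,2,3,4,5} D(Y)={1,3,5,6}: X {1,2,7}->{1,2}; Y {1,3,5,6}->{3,5,6}
Constraint 2 (Z < Y) on D(Z)={1,2,3,4,5} D(Y)={3,5,6}: no change
Constraint 3 (Z < W) on D(Z)={1,2,3,4,5} D(W)={2,4,5}: Z {1,2,3,4,5}->{1,2,3,4}
Constraint 4 (W != Y) on D(W)={2,4,5} D(Y)={3,5,6}: no change
So after constraint 4: D(Z) = {1,2,3,4}

Answer: {1,2,3,4}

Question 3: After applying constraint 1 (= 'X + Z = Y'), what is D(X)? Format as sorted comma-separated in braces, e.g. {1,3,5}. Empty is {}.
Answer: {1,2}

Derivation:
Constraint 1 (X + Z = Y) on D(X)={1,2,7} D(Z)={1,2,3,4,5} D(Y)={1,3,5,6}: X {1,2,7}->{1,2}; Y {1,3,5,6}->{3,5,6}
So after constraint 1: D(X) = {1,2}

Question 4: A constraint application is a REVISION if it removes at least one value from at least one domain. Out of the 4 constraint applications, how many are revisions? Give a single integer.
Constraint 1 (X + Z = Y) on D(X)={1,2,7} D(Z)={1,2,3,4,5} D(Y)={1,3,5,6}: X {1,2,7}->{1,2}; Y {1,3,5,6}->{3,5,6} => REVISION
Constraint 2 (Z < Y) on D(Z)={1,2,3,4,5} D(Y)={3,5,6}: no change => not a revision
Constraint 3 (Z < W) on D(Z)={1,2,3,4,5} D(W)={2,4,5}: Z {1,2,3,4,5}->{1,2,3,4} => REVISION
Constraint 4 (W != Y) on D(W)={2,4,5} D(Y)={3,5,6}: no change => not a revision
Total revisions = 2

Answer: 2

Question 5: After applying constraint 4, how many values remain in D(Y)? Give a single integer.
Constraint 1 (X + Z = Y) on D(X)={1,2,7} D(Z)={1,2,3,4,5} D(Y)={1,3,5,6}: X {1,2,7}->{1,2}; Y {1,3,5,6}->{3,5,6}
Constraint 2 (Z < Y) on D(Z)={1,2,3,4,5} D(Y)={3,5,6}: no change
Constraint 3 (Z < W) on D(Z)={1,2,3,4,5} D(W)={2,4,5}: Z {1,2,3,4,5}->{1,2,3,4}
Constraint 4 (W != Y) on D(W)={2,4,5} D(Y)={3,5,6}: no change
So after constraint 4: D(Y)={3,5,6}, size = 3

Answer: 3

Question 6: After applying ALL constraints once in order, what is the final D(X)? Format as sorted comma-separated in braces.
Constraint 1 (X + Z = Y) on D(X)={1,2,7} D(Z)={1,2,3,4,5} D(Y)={1,3,5,6}: X {1,2,7}->{1,2}; Y {1,3,5,6}->{3,5,6}
Constraint 2 (Z < Y) on D(Z)={1,2,3,4,5} D(Y)={3,5,6}: no change
Constraint 3 (Z < W) on D(Z)={1,2,3,4,5} D(W)={2,4,5}: Z {1,2,3,4,5}->{1,2,3,4}
Constraint 4 (W != Y) on D(W)={2,4,5} D(Y)={3,5,6}: no change
So after all 4 constraints: D(X) = {1,2}

Answer: {1,2}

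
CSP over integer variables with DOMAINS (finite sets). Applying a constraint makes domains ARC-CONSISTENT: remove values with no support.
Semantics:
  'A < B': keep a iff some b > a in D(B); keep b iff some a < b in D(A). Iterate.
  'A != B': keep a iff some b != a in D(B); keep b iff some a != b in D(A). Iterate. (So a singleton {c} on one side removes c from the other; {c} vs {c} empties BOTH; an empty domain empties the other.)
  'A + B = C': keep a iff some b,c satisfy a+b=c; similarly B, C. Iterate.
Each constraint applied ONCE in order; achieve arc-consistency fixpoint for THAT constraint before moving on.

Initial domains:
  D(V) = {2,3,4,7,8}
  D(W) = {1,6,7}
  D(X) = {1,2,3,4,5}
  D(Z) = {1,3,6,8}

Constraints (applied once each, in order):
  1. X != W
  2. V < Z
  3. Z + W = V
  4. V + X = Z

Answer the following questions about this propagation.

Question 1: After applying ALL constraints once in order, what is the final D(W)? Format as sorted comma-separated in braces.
Constraint 1 (X != W) on D(X)={1,2,3,4,5} D(W)={1,6,7}: no change
Constraint 2 (V < Z) on D(V)={2,3,4,7,8} D(Z)={1,3,6,8}: V {2,3,4,7,8}->{2,3,4,7}; Z {1,3,6,8}->{3,6,8}
Constraint 3 (Z + W = V) on D(Z)={3,6,8} D(W)={1,6,7} D(V)={2,3,4,7}: Z {3,6,8}->{3,6}; W {1,6,7}->{1}; V {2,3,4,7}->{4,7}
Constraint 4 (V + X = Z) on D(V)={4,7} D(X)={1,2,3,4,5} D(Z)={3,6}: V {4,7}->{4}; X {1,2,3,4,5}->{2}; Z {3,6}->{6}
So after all 4 constraints: D(W) = {1}

Answer: {1}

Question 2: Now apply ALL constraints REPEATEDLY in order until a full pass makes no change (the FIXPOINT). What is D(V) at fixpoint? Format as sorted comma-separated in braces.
Answer: {}

Derivation:
pass 0 (initial): D(V)={2,3,4,7,8}
pass 1: V {2,3,4,7,8}->{4}; W {1,6,7}->{1}; X {1,2,3,4,5}->{2}; Z {1,3,6,8}->{6}
pass 2: V {4}->{}; W {1}->{}; X {2}->{}; Z {6}->{}
pass 3: no change
Fixpoint after 3 passes: D(V) = {}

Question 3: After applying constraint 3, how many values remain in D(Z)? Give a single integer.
Constraint 1 (X != W) on D(X)={1,2,3,4,5} D(W)={1,6,7}: no change
Constraint 2 (V < Z) on D(V)={2,3,4,7,8} D(Z)={1,3,6,8}: V {2,3,4,7,8}->{2,3,4,7}; Z {1,3,6,8}->{3,6,8}
Constraint 3 (Z + W = V) on D(Z)={3,6,8} D(W)={1,6,7} D(V)={2,3,4,7}: Z {3,6,8}->{3,6}; W {1,6,7}->{1}; V {2,3,4,7}->{4,7}
So after constraint 3: D(Z)={3,6}, size = 2

Answer: 2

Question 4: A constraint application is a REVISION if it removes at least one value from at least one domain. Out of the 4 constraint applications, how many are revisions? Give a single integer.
Constraint 1 (X != W) on D(X)={1,2,3,4,5} D(W)={1,6,7}: no change => not a revision
Constraint 2 (V < Z) on D(V)={2,3,4,7,8} D(Z)={1,3,6,8}: V {2,3,4,7,8}->{2,3,4,7}; Z {1,3,6,8}->{3,6,8} => REVISION
Constraint 3 (Z + W = V) on D(Z)={3,6,8} D(W)={1,6,7} D(V)={2,3,4,7}: Z {3,6,8}->{3,6}; W {1,6,7}->{1}; V {2,3,4,7}->{4,7} => REVISION
Constraint 4 (V + X = Z) on D(V)={4,7} D(X)={1,2,3,4,5} D(Z)={3,6}: V {4,7}->{4}; X {1,2,3,4,5}->{2}; Z {3,6}->{6} => REVISION
Total revisions = 3

Answer: 3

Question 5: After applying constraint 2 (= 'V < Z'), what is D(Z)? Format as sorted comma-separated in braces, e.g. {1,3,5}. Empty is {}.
Constraint 1 (X != W) on D(X)={1,2,3,4,5} D(W)={1,6,7}: no change
Constraint 2 (V < Z) on D(V)={2,3,4,7,8} D(Z)={1,3,6,8}: V {2,3,4,7,8}->{2,3,4,7}; Z {1,3,6,8}->{3,6,8}
So after constraint 2: D(Z) = {3,6,8}

Answer: {3,6,8}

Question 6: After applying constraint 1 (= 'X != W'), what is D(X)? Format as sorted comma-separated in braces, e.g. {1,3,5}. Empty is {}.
Answer: {1,2,3,4,5}

Derivation:
Constraint 1 (X != W) on D(X)={1,2,3,4,5} D(W)={1,6,7}: no change
So after constraint 1: D(X) = {1,2,3,4,5}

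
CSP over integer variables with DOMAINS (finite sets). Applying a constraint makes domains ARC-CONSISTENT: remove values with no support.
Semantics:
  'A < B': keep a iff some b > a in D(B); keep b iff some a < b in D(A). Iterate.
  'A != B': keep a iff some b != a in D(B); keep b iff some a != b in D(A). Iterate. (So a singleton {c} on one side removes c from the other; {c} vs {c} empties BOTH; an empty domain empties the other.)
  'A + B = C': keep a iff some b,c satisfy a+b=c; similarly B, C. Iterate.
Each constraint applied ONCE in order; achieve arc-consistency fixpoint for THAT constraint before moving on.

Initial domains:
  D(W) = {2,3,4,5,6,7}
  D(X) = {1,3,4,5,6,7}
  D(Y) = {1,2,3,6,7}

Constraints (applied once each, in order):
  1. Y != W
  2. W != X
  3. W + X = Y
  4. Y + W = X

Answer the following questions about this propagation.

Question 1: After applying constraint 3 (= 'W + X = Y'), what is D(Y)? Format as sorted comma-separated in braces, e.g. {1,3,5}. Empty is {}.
Constraint 1 (Y != W) on D(Y)={1,2,3,6,7} D(W)={2,3,4,5,6,7}: no change
Constraint 2 (W != X) on D(W)={2,3,4,5,6,7} D(X)={1,3,4,5,6,7}: no change
Constraint 3 (W + X = Y) on D(W)={2,3,4,5,6,7} D(X)={1,3,4,5,6,7} D(Y)={1,2,3,6,7}: W {2,3,4,5,6,7}->{2,3,4,5,6}; X {1,3,4,5,6,7}->{1,3,4,5}; Y {1,2,3,6,7}->{3,6,7}
So after constraint 3: D(Y) = {3,6,7}

Answer: {3,6,7}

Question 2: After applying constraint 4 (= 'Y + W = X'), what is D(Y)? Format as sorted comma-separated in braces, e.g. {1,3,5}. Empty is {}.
Constraint 1 (Y != W) on D(Y)={1,2,3,6,7} D(W)={2,3,4,5,6,7}: no change
Constraint 2 (W != X) on D(W)={2,3,4,5,6,7} D(X)={1,3,4,5,6,7}: no change
Constraint 3 (W + X = Y) on D(W)={2,3,4,5,6,7} D(X)={1,3,4,5,6,7} D(Y)={1,2,3,6,7}: W {2,3,4,5,6,7}->{2,3,4,5,6}; X {1,3,4,5,6,7}->{1,3,4,5}; Y {1,2,3,6,7}->{3,6,7}
Constraint 4 (Y + W = X) on D(Y)={3,6,7} D(W)={2,3,4,5,6} D(X)={1,3,4,5}: Y {3,6,7}->{3}; W {2,3,4,5,6}->{2}; X {1,3,4,5}->{5}
So after constraint 4: D(Y) = {3}

Answer: {3}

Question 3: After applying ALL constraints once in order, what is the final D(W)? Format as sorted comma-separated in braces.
Constraint 1 (Y != W) on D(Y)={1,2,3,6,7} D(W)={2,3,4,5,6,7}: no change
Constraint 2 (W != X) on D(W)={2,3,4,5,6,7} D(X)={1,3,4,5,6,7}: no change
Constraint 3 (W + X = Y) on D(W)={2,3,4,5,6,7} D(X)={1,3,4,5,6,7} D(Y)={1,2,3,6,7}: W {2,3,4,5,6,7}->{2,3,4,5,6}; X {1,3,4,5,6,7}->{1,3,4,5}; Y {1,2,3,6,7}->{3,6,7}
Constraint 4 (Y + W = X) on D(Y)={3,6,7} D(W)={2,3,4,5,6} D(X)={1,3,4,5}: Y {3,6,7}->{3}; W {2,3,4,5,6}->{2}; X {1,3,4,5}->{5}
So after all 4 constraints: D(W) = {2}

Answer: {2}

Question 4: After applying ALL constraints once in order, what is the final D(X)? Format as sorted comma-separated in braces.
Answer: {5}

Derivation:
Constraint 1 (Y != W) on D(Y)={1,2,3,6,7} D(W)={2,3,4,5,6,7}: no change
Constraint 2 (W != X) on D(W)={2,3,4,5,6,7} D(X)={1,3,4,5,6,7}: no change
Constraint 3 (W + X = Y) on D(W)={2,3,4,5,6,7} D(X)={1,3,4,5,6,7} D(Y)={1,2,3,6,7}: W {2,3,4,5,6,7}->{2,3,4,5,6}; X {1,3,4,5,6,7}->{1,3,4,5}; Y {1,2,3,6,7}->{3,6,7}
Constraint 4 (Y + W = X) on D(Y)={3,6,7} D(W)={2,3,4,5,6} D(X)={1,3,4,5}: Y {3,6,7}->{3}; W {2,3,4,5,6}->{2}; X {1,3,4,5}->{5}
So after all 4 constraints: D(X) = {5}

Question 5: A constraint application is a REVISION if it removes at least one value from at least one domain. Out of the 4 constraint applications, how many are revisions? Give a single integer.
Answer: 2

Derivation:
Constraint 1 (Y != W) on D(Y)={1,2,3,6,7} D(W)={2,3,4,5,6,7}: no change => not a revision
Constraint 2 (W != X) on D(W)={2,3,4,5,6,7} D(X)={1,3,4,5,6,7}: no change => not a revision
Constraint 3 (W + X = Y) on D(W)={2,3,4,5,6,7} D(X)={1,3,4,5,6,7} D(Y)={1,2,3,6,7}: W {2,3,4,5,6,7}->{2,3,4,5,6}; X {1,3,4,5,6,7}->{1,3,4,5}; Y {1,2,3,6,7}->{3,6,7} => REVISION
Constraint 4 (Y + W = X) on D(Y)={3,6,7} D(W)={2,3,4,5,6} D(X)={1,3,4,5}: Y {3,6,7}->{3}; W {2,3,4,5,6}->{2}; X {1,3,4,5}->{5} => REVISION
Total revisions = 2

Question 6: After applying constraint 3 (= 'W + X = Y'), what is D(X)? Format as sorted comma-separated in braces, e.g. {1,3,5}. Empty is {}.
Answer: {1,3,4,5}

Derivation:
Constraint 1 (Y != W) on D(Y)={1,2,3,6,7} D(W)={2,3,4,5,6,7}: no change
Constraint 2 (W != X) on D(W)={2,3,4,5,6,7} D(X)={1,3,4,5,6,7}: no change
Constraint 3 (W + X = Y) on D(W)={2,3,4,5,6,7} D(X)={1,3,4,5,6,7} D(Y)={1,2,3,6,7}: W {2,3,4,5,6,7}->{2,3,4,5,6}; X {1,3,4,5,6,7}->{1,3,4,5}; Y {1,2,3,6,7}->{3,6,7}
So after constraint 3: D(X) = {1,3,4,5}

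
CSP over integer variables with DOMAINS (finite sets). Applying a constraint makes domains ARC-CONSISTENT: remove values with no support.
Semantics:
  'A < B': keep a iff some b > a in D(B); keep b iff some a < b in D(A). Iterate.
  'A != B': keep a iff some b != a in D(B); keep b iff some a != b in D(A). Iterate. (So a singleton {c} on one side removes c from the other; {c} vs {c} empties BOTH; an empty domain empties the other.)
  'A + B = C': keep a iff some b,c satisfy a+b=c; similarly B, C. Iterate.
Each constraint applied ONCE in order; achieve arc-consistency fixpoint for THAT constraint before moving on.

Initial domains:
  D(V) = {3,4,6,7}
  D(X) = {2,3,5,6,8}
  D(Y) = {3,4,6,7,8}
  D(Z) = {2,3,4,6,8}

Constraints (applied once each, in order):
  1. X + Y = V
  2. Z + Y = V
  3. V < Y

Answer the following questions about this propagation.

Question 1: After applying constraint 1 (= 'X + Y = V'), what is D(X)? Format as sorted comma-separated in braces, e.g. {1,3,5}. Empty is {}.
Answer: {2,3}

Derivation:
Constraint 1 (X + Y = V) on D(X)={2,3,5,6,8} D(Y)={3,4,6,7,8} D(V)={3,4,6,7}: X {2,3,5,6,8}->{2,3}; Y {3,4,6,7,8}->{3,4}; V {3,4,6,7}->{6,7}
So after constraint 1: D(X) = {2,3}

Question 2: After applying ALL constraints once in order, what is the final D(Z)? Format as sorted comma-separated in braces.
Constraint 1 (X + Y = V) on D(X)={2,3,5,6,8} D(Y)={3,4,6,7,8} D(V)={3,4,6,7}: X {2,3,5,6,8}->{2,3}; Y {3,4,6,7,8}->{3,4}; V {3,4,6,7}->{6,7}
Constraint 2 (Z + Y = V) on D(Z)={2,3,4,6,8} D(Y)={3,4} D(V)={6,7}: Z {2,3,4,6,8}->{2,3,4}
Constraint 3 (V < Y) on D(V)={6,7} D(Y)={3,4}: V {6,7}->{}; Y {3,4}->{}
So after all 3 constraints: D(Z) = {2,3,4}

Answer: {2,3,4}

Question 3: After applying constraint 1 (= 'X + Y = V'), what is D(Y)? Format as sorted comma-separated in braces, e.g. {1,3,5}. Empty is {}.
Constraint 1 (X + Y = V) on D(X)={2,3,5,6,8} D(Y)={3,4,6,7,8} D(V)={3,4,6,7}: X {2,3,5,6,8}->{2,3}; Y {3,4,6,7,8}->{3,4}; V {3,4,6,7}->{6,7}
So after constraint 1: D(Y) = {3,4}

Answer: {3,4}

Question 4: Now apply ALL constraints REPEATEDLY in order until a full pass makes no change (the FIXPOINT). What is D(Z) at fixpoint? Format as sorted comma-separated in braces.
Answer: {}

Derivation:
pass 0 (initial): D(Z)={2,3,4,6,8}
pass 1: V {3,4,6,7}->{}; X {2,3,5,6,8}->{2,3}; Y {3,4,6,7,8}->{}; Z {2,3,4,6,8}->{2,3,4}
pass 2: X {2,3}->{}; Z {2,3,4}->{}
pass 3: no change
Fixpoint after 3 passes: D(Z) = {}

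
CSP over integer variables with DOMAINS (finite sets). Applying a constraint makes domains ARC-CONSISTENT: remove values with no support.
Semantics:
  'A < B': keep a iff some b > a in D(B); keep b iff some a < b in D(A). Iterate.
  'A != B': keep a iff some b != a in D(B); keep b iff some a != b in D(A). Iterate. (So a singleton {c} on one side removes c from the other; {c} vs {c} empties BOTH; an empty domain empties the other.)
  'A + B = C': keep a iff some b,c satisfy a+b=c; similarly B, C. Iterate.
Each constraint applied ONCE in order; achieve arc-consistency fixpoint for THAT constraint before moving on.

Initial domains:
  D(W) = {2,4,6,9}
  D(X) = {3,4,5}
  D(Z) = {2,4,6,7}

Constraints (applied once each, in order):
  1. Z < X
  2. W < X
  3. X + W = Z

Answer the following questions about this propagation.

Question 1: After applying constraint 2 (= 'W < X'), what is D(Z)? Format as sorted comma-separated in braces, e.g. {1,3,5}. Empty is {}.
Constraint 1 (Z < X) on D(Z)={2,4,6,7} D(X)={3,4,5}: Z {2,4,6,7}->{2,4}
Constraint 2 (W < X) on D(W)={2,4,6,9} D(X)={3,4,5}: W {2,4,6,9}->{2,4}
So after constraint 2: D(Z) = {2,4}

Answer: {2,4}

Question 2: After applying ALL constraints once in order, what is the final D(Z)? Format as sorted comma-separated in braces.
Answer: {}

Derivation:
Constraint 1 (Z < X) on D(Z)={2,4,6,7} D(X)={3,4,5}: Z {2,4,6,7}->{2,4}
Constraint 2 (W < X) on D(W)={2,4,6,9} D(X)={3,4,5}: W {2,4,6,9}->{2,4}
Constraint 3 (X + W = Z) on D(X)={3,4,5} D(W)={2,4} D(Z)={2,4}: X {3,4,5}->{}; W {2,4}->{}; Z {2,4}->{}
So after all 3 constraints: D(Z) = {}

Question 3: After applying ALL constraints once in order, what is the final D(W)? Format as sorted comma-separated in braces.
Answer: {}

Derivation:
Constraint 1 (Z < X) on D(Z)={2,4,6,7} D(X)={3,4,5}: Z {2,4,6,7}->{2,4}
Constraint 2 (W < X) on D(W)={2,4,6,9} D(X)={3,4,5}: W {2,4,6,9}->{2,4}
Constraint 3 (X + W = Z) on D(X)={3,4,5} D(W)={2,4} D(Z)={2,4}: X {3,4,5}->{}; W {2,4}->{}; Z {2,4}->{}
So after all 3 constraints: D(W) = {}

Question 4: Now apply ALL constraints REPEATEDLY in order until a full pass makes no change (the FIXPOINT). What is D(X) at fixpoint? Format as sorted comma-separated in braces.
pass 0 (initial): D(X)={3,4,5}
pass 1: W {2,4,6,9}->{}; X {3,4,5}->{}; Z {2,4,6,7}->{}
pass 2: no change
Fixpoint after 2 passes: D(X) = {}

Answer: {}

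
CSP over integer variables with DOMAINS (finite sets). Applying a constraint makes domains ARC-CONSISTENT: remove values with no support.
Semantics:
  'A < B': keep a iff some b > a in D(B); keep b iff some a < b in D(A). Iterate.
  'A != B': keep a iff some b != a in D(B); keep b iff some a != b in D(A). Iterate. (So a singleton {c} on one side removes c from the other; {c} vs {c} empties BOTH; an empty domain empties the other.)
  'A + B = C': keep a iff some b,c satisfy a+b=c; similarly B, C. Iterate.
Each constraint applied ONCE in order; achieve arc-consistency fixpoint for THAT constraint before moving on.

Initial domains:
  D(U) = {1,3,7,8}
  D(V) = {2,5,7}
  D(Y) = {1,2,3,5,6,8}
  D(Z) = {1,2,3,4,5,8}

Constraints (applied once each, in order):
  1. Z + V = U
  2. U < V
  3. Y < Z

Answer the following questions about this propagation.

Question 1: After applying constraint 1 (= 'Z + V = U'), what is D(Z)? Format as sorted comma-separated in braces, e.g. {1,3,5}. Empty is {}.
Answer: {1,2,3,5}

Derivation:
Constraint 1 (Z + V = U) on D(Z)={1,2,3,4,5,8} D(V)={2,5,7} D(U)={1,3,7,8}: Z {1,2,3,4,5,8}->{1,2,3,5}; U {1,3,7,8}->{3,7,8}
So after constraint 1: D(Z) = {1,2,3,5}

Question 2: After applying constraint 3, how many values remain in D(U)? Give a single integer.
Answer: 1

Derivation:
Constraint 1 (Z + V = U) on D(Z)={1,2,3,4,5,8} D(V)={2,5,7} D(U)={1,3,7,8}: Z {1,2,3,4,5,8}->{1,2,3,5}; U {1,3,7,8}->{3,7,8}
Constraint 2 (U < V) on D(U)={3,7,8} D(V)={2,5,7}: U {3,7,8}->{3}; V {2,5,7}->{5,7}
Constraint 3 (Y < Z) on D(Y)={1,2,3,5,6,8} D(Z)={1,2,3,5}: Y {1,2,3,5,6,8}->{1,2,3}; Z {1,2,3,5}->{2,3,5}
So after constraint 3: D(U)={3}, size = 1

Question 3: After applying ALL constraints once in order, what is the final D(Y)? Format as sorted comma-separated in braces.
Answer: {1,2,3}

Derivation:
Constraint 1 (Z + V = U) on D(Z)={1,2,3,4,5,8} D(V)={2,5,7} D(U)={1,3,7,8}: Z {1,2,3,4,5,8}->{1,2,3,5}; U {1,3,7,8}->{3,7,8}
Constraint 2 (U < V) on D(U)={3,7,8} D(V)={2,5,7}: U {3,7,8}->{3}; V {2,5,7}->{5,7}
Constraint 3 (Y < Z) on D(Y)={1,2,3,5,6,8} D(Z)={1,2,3,5}: Y {1,2,3,5,6,8}->{1,2,3}; Z {1,2,3,5}->{2,3,5}
So after all 3 constraints: D(Y) = {1,2,3}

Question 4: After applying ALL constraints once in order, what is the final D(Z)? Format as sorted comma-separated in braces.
Answer: {2,3,5}

Derivation:
Constraint 1 (Z + V = U) on D(Z)={1,2,3,4,5,8} D(V)={2,5,7} D(U)={1,3,7,8}: Z {1,2,3,4,5,8}->{1,2,3,5}; U {1,3,7,8}->{3,7,8}
Constraint 2 (U < V) on D(U)={3,7,8} D(V)={2,5,7}: U {3,7,8}->{3}; V {2,5,7}->{5,7}
Constraint 3 (Y < Z) on D(Y)={1,2,3,5,6,8} D(Z)={1,2,3,5}: Y {1,2,3,5,6,8}->{1,2,3}; Z {1,2,3,5}->{2,3,5}
So after all 3 constraints: D(Z) = {2,3,5}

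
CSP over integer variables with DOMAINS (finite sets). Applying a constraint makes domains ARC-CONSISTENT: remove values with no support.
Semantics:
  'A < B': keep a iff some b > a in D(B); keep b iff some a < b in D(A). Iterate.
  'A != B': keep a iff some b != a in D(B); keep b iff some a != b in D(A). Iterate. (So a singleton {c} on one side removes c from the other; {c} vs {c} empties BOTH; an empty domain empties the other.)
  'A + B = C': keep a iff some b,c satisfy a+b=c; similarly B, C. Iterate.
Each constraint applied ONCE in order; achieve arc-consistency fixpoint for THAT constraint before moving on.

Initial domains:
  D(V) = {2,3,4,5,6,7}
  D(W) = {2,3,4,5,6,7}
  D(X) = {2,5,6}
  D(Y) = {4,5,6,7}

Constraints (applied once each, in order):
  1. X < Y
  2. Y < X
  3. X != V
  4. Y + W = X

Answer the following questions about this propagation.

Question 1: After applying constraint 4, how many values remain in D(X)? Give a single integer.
Constraint 1 (X < Y) on D(X)={2,5,6} D(Y)={4,5,6,7}: no change
Constraint 2 (Y < X) on D(Y)={4,5,6,7} D(X)={2,5,6}: Y {4,5,6,7}->{4,5}; X {2,5,6}->{5,6}
Constraint 3 (X != V) on D(X)={5,6} D(V)={2,3,4,5,6,7}: no change
Constraint 4 (Y + W = X) on D(Y)={4,5} D(W)={2,3,4,5,6,7} D(X)={5,6}: Y {4,5}->{4}; W {2,3,4,5,6,7}->{2}; X {5,6}->{6}
So after constraint 4: D(X)={6}, size = 1

Answer: 1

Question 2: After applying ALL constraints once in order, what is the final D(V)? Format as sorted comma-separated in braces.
Constraint 1 (X < Y) on D(X)={2,5,6} D(Y)={4,5,6,7}: no change
Constraint 2 (Y < X) on D(Y)={4,5,6,7} D(X)={2,5,6}: Y {4,5,6,7}->{4,5}; X {2,5,6}->{5,6}
Constraint 3 (X != V) on D(X)={5,6} D(V)={2,3,4,5,6,7}: no change
Constraint 4 (Y + W = X) on D(Y)={4,5} D(W)={2,3,4,5,6,7} D(X)={5,6}: Y {4,5}->{4}; W {2,3,4,5,6,7}->{2}; X {5,6}->{6}
So after all 4 constraints: D(V) = {2,3,4,5,6,7}

Answer: {2,3,4,5,6,7}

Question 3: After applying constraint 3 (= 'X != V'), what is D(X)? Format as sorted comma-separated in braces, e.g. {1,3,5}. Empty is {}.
Answer: {5,6}

Derivation:
Constraint 1 (X < Y) on D(X)={2,5,6} D(Y)={4,5,6,7}: no change
Constraint 2 (Y < X) on D(Y)={4,5,6,7} D(X)={2,5,6}: Y {4,5,6,7}->{4,5}; X {2,5,6}->{5,6}
Constraint 3 (X != V) on D(X)={5,6} D(V)={2,3,4,5,6,7}: no change
So after constraint 3: D(X) = {5,6}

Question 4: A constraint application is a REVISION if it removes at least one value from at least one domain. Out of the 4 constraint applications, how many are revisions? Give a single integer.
Answer: 2

Derivation:
Constraint 1 (X < Y) on D(X)={2,5,6} D(Y)={4,5,6,7}: no change => not a revision
Constraint 2 (Y < X) on D(Y)={4,5,6,7} D(X)={2,5,6}: Y {4,5,6,7}->{4,5}; X {2,5,6}->{5,6} => REVISION
Constraint 3 (X != V) on D(X)={5,6} D(V)={2,3,4,5,6,7}: no change => not a revision
Constraint 4 (Y + W = X) on D(Y)={4,5} D(W)={2,3,4,5,6,7} D(X)={5,6}: Y {4,5}->{4}; W {2,3,4,5,6,7}->{2}; X {5,6}->{6} => REVISION
Total revisions = 2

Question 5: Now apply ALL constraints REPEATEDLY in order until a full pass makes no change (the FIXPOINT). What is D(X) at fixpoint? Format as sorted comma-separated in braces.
Answer: {}

Derivation:
pass 0 (initial): D(X)={2,5,6}
pass 1: W {2,3,4,5,6,7}->{2}; X {2,5,6}->{6}; Y {4,5,6,7}->{4}
pass 2: V {2,3,4,5,6,7}->{}; W {2}->{}; X {6}->{}; Y {4}->{}
pass 3: no change
Fixpoint after 3 passes: D(X) = {}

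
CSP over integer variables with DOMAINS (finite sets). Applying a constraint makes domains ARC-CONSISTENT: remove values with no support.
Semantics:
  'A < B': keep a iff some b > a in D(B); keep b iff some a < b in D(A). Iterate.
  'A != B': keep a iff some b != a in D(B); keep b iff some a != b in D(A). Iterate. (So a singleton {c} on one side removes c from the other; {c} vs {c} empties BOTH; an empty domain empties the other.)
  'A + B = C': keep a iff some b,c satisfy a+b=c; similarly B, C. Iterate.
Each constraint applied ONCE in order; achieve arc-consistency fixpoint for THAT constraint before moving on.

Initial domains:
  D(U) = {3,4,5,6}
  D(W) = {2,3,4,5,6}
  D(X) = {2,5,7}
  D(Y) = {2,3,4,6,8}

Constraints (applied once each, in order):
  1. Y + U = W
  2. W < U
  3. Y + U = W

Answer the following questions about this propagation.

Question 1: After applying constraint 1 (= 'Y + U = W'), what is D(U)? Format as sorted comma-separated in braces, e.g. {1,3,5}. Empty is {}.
Constraint 1 (Y + U = W) on D(Y)={2,3,4,6,8} D(U)={3,4,5,6} D(W)={2,3,4,5,6}: Y {2,3,4,6,8}->{2,3}; U {3,4,5,6}->{3,4}; W {2,3,4,5,6}->{5,6}
So after constraint 1: D(U) = {3,4}

Answer: {3,4}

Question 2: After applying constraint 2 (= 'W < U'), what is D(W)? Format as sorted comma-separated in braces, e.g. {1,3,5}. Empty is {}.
Answer: {}

Derivation:
Constraint 1 (Y + U = W) on D(Y)={2,3,4,6,8} D(U)={3,4,5,6} D(W)={2,3,4,5,6}: Y {2,3,4,6,8}->{2,3}; U {3,4,5,6}->{3,4}; W {2,3,4,5,6}->{5,6}
Constraint 2 (W < U) on D(W)={5,6} D(U)={3,4}: W {5,6}->{}; U {3,4}->{}
So after constraint 2: D(W) = {}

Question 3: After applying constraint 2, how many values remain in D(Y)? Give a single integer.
Constraint 1 (Y + U = W) on D(Y)={2,3,4,6,8} D(U)={3,4,5,6} D(W)={2,3,4,5,6}: Y {2,3,4,6,8}->{2,3}; U {3,4,5,6}->{3,4}; W {2,3,4,5,6}->{5,6}
Constraint 2 (W < U) on D(W)={5,6} D(U)={3,4}: W {5,6}->{}; U {3,4}->{}
So after constraint 2: D(Y)={2,3}, size = 2

Answer: 2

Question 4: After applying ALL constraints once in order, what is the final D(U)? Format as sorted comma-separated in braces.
Answer: {}

Derivation:
Constraint 1 (Y + U = W) on D(Y)={2,3,4,6,8} D(U)={3,4,5,6} D(W)={2,3,4,5,6}: Y {2,3,4,6,8}->{2,3}; U {3,4,5,6}->{3,4}; W {2,3,4,5,6}->{5,6}
Constraint 2 (W < U) on D(W)={5,6} D(U)={3,4}: W {5,6}->{}; U {3,4}->{}
Constraint 3 (Y + U = W) on D(Y)={2,3} D(U)={} D(W)={}: Y {2,3}->{}
So after all 3 constraints: D(U) = {}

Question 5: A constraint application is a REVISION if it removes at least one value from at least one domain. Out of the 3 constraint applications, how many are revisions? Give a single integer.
Answer: 3

Derivation:
Constraint 1 (Y + U = W) on D(Y)={2,3,4,6,8} D(U)={3,4,5,6} D(W)={2,3,4,5,6}: Y {2,3,4,6,8}->{2,3}; U {3,4,5,6}->{3,4}; W {2,3,4,5,6}->{5,6} => REVISION
Constraint 2 (W < U) on D(W)={5,6} D(U)={3,4}: W {5,6}->{}; U {3,4}->{} => REVISION
Constraint 3 (Y + U = W) on D(Y)={2,3} D(U)={} D(W)={}: Y {2,3}->{} => REVISION
Total revisions = 3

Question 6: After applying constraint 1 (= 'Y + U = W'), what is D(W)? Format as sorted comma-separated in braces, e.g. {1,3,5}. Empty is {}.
Answer: {5,6}

Derivation:
Constraint 1 (Y + U = W) on D(Y)={2,3,4,6,8} D(U)={3,4,5,6} D(W)={2,3,4,5,6}: Y {2,3,4,6,8}->{2,3}; U {3,4,5,6}->{3,4}; W {2,3,4,5,6}->{5,6}
So after constraint 1: D(W) = {5,6}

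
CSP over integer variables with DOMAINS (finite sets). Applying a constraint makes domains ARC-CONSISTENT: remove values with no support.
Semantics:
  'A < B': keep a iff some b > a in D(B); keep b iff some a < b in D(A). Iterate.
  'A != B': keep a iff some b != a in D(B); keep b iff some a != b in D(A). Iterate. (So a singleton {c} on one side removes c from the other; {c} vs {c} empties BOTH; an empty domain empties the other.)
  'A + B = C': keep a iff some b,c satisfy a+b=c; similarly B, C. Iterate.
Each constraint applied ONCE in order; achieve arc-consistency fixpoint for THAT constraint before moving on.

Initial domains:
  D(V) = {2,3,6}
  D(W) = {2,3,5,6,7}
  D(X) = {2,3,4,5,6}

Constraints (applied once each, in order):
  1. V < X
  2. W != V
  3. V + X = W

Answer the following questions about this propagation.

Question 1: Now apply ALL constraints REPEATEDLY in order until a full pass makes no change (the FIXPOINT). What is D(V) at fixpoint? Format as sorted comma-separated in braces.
Answer: {2,3}

Derivation:
pass 0 (initial): D(V)={2,3,6}
pass 1: V {2,3,6}->{2,3}; W {2,3,5,6,7}->{5,6,7}; X {2,3,4,5,6}->{3,4,5}
pass 2: no change
Fixpoint after 2 passes: D(V) = {2,3}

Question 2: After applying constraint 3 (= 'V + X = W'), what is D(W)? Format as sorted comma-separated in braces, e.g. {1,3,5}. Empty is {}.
Constraint 1 (V < X) on D(V)={2,3,6} D(X)={2,3,4,5,6}: V {2,3,6}->{2,3}; X {2,3,4,5,6}->{3,4,5,6}
Constraint 2 (W != V) on D(W)={2,3,5,6,7} D(V)={2,3}: no change
Constraint 3 (V + X = W) on D(V)={2,3} D(X)={3,4,5,6} D(W)={2,3,5,6,7}: X {3,4,5,6}->{3,4,5}; W {2,3,5,6,7}->{5,6,7}
So after constraint 3: D(W) = {5,6,7}

Answer: {5,6,7}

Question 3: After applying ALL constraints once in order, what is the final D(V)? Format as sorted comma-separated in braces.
Answer: {2,3}

Derivation:
Constraint 1 (V < X) on D(V)={2,3,6} D(X)={2,3,4,5,6}: V {2,3,6}->{2,3}; X {2,3,4,5,6}->{3,4,5,6}
Constraint 2 (W != V) on D(W)={2,3,5,6,7} D(V)={2,3}: no change
Constraint 3 (V + X = W) on D(V)={2,3} D(X)={3,4,5,6} D(W)={2,3,5,6,7}: X {3,4,5,6}->{3,4,5}; W {2,3,5,6,7}->{5,6,7}
So after all 3 constraints: D(V) = {2,3}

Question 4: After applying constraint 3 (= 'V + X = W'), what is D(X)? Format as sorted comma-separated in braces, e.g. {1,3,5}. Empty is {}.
Answer: {3,4,5}

Derivation:
Constraint 1 (V < X) on D(V)={2,3,6} D(X)={2,3,4,5,6}: V {2,3,6}->{2,3}; X {2,3,4,5,6}->{3,4,5,6}
Constraint 2 (W != V) on D(W)={2,3,5,6,7} D(V)={2,3}: no change
Constraint 3 (V + X = W) on D(V)={2,3} D(X)={3,4,5,6} D(W)={2,3,5,6,7}: X {3,4,5,6}->{3,4,5}; W {2,3,5,6,7}->{5,6,7}
So after constraint 3: D(X) = {3,4,5}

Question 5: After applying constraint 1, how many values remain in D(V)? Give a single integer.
Answer: 2

Derivation:
Constraint 1 (V < X) on D(V)={2,3,6} D(X)={2,3,4,5,6}: V {2,3,6}->{2,3}; X {2,3,4,5,6}->{3,4,5,6}
So after constraint 1: D(V)={2,3}, size = 2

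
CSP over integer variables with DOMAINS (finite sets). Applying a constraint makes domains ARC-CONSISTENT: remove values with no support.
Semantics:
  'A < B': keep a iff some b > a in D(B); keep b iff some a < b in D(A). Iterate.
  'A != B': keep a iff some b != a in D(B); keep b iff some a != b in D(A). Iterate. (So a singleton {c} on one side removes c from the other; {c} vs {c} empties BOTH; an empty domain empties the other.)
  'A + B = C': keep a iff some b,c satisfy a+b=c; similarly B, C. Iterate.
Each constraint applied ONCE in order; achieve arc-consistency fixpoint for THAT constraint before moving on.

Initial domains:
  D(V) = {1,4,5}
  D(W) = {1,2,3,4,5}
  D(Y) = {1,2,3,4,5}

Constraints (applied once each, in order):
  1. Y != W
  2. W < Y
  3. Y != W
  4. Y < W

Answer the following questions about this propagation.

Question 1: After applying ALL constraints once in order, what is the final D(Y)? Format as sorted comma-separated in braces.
Answer: {2,3}

Derivation:
Constraint 1 (Y != W) on D(Y)={1,2,3,4,5} D(W)={1,2,3,4,5}: no change
Constraint 2 (W < Y) on D(W)={1,2,3,4,5} D(Y)={1,2,3,4,5}: W {1,2,3,4,5}->{1,2,3,4}; Y {1,2,3,4,5}->{2,3,4,5}
Constraint 3 (Y != W) on D(Y)={2,3,4,5} D(W)={1,2,3,4}: no change
Constraint 4 (Y < W) on D(Y)={2,3,4,5} D(W)={1,2,3,4}: Y {2,3,4,5}->{2,3}; W {1,2,3,4}->{3,4}
So after all 4 constraints: D(Y) = {2,3}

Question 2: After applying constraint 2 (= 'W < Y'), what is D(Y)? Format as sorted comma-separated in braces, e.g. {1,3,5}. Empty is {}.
Constraint 1 (Y != W) on D(Y)={1,2,3,4,5} D(W)={1,2,3,4,5}: no change
Constraint 2 (W < Y) on D(W)={1,2,3,4,5} D(Y)={1,2,3,4,5}: W {1,2,3,4,5}->{1,2,3,4}; Y {1,2,3,4,5}->{2,3,4,5}
So after constraint 2: D(Y) = {2,3,4,5}

Answer: {2,3,4,5}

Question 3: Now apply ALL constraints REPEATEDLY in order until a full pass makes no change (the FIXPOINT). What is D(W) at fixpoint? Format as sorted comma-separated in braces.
pass 0 (initial): D(W)={1,2,3,4,5}
pass 1: W {1,2,3,4,5}->{3,4}; Y {1,2,3,4,5}->{2,3}
pass 2: W {3,4}->{}; Y {2,3}->{}
pass 3: no change
Fixpoint after 3 passes: D(W) = {}

Answer: {}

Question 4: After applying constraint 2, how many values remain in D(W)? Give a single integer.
Constraint 1 (Y != W) on D(Y)={1,2,3,4,5} D(W)={1,2,3,4,5}: no change
Constraint 2 (W < Y) on D(W)={1,2,3,4,5} D(Y)={1,2,3,4,5}: W {1,2,3,4,5}->{1,2,3,4}; Y {1,2,3,4,5}->{2,3,4,5}
So after constraint 2: D(W)={1,2,3,4}, size = 4

Answer: 4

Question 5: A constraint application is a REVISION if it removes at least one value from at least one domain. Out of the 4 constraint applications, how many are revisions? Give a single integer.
Answer: 2

Derivation:
Constraint 1 (Y != W) on D(Y)={1,2,3,4,5} D(W)={1,2,3,4,5}: no change => not a revision
Constraint 2 (W < Y) on D(W)={1,2,3,4,5} D(Y)={1,2,3,4,5}: W {1,2,3,4,5}->{1,2,3,4}; Y {1,2,3,4,5}->{2,3,4,5} => REVISION
Constraint 3 (Y != W) on D(Y)={2,3,4,5} D(W)={1,2,3,4}: no change => not a revision
Constraint 4 (Y < W) on D(Y)={2,3,4,5} D(W)={1,2,3,4}: Y {2,3,4,5}->{2,3}; W {1,2,3,4}->{3,4} => REVISION
Total revisions = 2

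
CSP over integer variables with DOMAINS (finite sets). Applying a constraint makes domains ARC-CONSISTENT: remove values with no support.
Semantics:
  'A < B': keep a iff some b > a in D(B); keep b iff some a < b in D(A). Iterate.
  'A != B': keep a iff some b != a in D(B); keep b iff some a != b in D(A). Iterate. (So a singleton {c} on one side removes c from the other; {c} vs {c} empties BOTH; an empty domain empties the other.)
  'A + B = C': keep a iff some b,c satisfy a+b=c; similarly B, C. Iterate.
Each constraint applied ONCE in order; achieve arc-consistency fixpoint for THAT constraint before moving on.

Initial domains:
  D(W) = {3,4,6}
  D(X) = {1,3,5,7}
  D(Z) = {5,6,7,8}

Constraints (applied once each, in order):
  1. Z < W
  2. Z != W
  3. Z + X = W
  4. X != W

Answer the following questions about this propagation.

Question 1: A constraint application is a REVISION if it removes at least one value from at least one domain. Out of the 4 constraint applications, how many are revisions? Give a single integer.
Constraint 1 (Z < W) on D(Z)={5,6,7,8} D(W)={3,4,6}: Z {5,6,7,8}->{5}; W {3,4,6}->{6} => REVISION
Constraint 2 (Z != W) on D(Z)={5} D(W)={6}: no change => not a revision
Constraint 3 (Z + X = W) on D(Z)={5} D(X)={1,3,5,7} D(W)={6}: X {1,3,5,7}->{1} => REVISION
Constraint 4 (X != W) on D(X)={1} D(W)={6}: no change => not a revision
Total revisions = 2

Answer: 2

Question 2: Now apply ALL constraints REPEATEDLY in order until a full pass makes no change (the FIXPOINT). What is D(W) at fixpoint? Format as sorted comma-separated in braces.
pass 0 (initial): D(W)={3,4,6}
pass 1: W {3,4,6}->{6}; X {1,3,5,7}->{1}; Z {5,6,7,8}->{5}
pass 2: no change
Fixpoint after 2 passes: D(W) = {6}

Answer: {6}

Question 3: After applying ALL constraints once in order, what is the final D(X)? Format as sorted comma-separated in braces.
Constraint 1 (Z < W) on D(Z)={5,6,7,8} D(W)={3,4,6}: Z {5,6,7,8}->{5}; W {3,4,6}->{6}
Constraint 2 (Z != W) on D(Z)={5} D(W)={6}: no change
Constraint 3 (Z + X = W) on D(Z)={5} D(X)={1,3,5,7} D(W)={6}: X {1,3,5,7}->{1}
Constraint 4 (X != W) on D(X)={1} D(W)={6}: no change
So after all 4 constraints: D(X) = {1}

Answer: {1}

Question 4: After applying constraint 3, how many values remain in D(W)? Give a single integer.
Answer: 1

Derivation:
Constraint 1 (Z < W) on D(Z)={5,6,7,8} D(W)={3,4,6}: Z {5,6,7,8}->{5}; W {3,4,6}->{6}
Constraint 2 (Z != W) on D(Z)={5} D(W)={6}: no change
Constraint 3 (Z + X = W) on D(Z)={5} D(X)={1,3,5,7} D(W)={6}: X {1,3,5,7}->{1}
So after constraint 3: D(W)={6}, size = 1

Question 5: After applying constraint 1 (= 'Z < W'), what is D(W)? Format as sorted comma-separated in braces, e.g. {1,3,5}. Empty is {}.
Answer: {6}

Derivation:
Constraint 1 (Z < W) on D(Z)={5,6,7,8} D(W)={3,4,6}: Z {5,6,7,8}->{5}; W {3,4,6}->{6}
So after constraint 1: D(W) = {6}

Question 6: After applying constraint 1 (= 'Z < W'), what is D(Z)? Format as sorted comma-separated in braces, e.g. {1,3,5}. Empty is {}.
Constraint 1 (Z < W) on D(Z)={5,6,7,8} D(W)={3,4,6}: Z {5,6,7,8}->{5}; W {3,4,6}->{6}
So after constraint 1: D(Z) = {5}

Answer: {5}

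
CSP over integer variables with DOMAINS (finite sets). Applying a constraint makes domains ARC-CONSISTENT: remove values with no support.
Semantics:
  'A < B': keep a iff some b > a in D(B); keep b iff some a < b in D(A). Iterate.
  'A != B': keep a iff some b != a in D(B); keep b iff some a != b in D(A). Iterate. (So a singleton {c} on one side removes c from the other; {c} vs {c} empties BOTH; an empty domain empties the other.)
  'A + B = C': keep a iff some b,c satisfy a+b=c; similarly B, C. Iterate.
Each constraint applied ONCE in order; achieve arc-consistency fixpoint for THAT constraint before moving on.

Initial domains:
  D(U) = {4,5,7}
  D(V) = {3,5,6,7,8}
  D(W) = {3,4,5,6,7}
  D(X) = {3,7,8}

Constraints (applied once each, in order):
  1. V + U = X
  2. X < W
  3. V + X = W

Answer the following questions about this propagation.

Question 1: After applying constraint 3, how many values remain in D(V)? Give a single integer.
Constraint 1 (V + U = X) on D(V)={3,5,6,7,8} D(U)={4,5,7} D(X)={3,7,8}: V {3,5,6,7,8}->{3}; U {4,5,7}->{4,5}; X {3,7,8}->{7,8}
Constraint 2 (X < W) on D(X)={7,8} D(W)={3,4,5,6,7}: X {7,8}->{}; W {3,4,5,6,7}->{}
Constraint 3 (V + X = W) on D(V)={3} D(X)={} D(W)={}: V {3}->{}
So after constraint 3: D(V)={}, size = 0

Answer: 0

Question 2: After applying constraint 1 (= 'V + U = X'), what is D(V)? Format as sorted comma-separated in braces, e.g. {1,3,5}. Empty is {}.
Answer: {3}

Derivation:
Constraint 1 (V + U = X) on D(V)={3,5,6,7,8} D(U)={4,5,7} D(X)={3,7,8}: V {3,5,6,7,8}->{3}; U {4,5,7}->{4,5}; X {3,7,8}->{7,8}
So after constraint 1: D(V) = {3}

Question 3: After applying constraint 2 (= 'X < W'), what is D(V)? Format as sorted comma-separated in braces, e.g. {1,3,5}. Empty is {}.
Answer: {3}

Derivation:
Constraint 1 (V + U = X) on D(V)={3,5,6,7,8} D(U)={4,5,7} D(X)={3,7,8}: V {3,5,6,7,8}->{3}; U {4,5,7}->{4,5}; X {3,7,8}->{7,8}
Constraint 2 (X < W) on D(X)={7,8} D(W)={3,4,5,6,7}: X {7,8}->{}; W {3,4,5,6,7}->{}
So after constraint 2: D(V) = {3}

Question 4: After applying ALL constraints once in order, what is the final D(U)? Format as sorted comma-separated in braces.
Answer: {4,5}

Derivation:
Constraint 1 (V + U = X) on D(V)={3,5,6,7,8} D(U)={4,5,7} D(X)={3,7,8}: V {3,5,6,7,8}->{3}; U {4,5,7}->{4,5}; X {3,7,8}->{7,8}
Constraint 2 (X < W) on D(X)={7,8} D(W)={3,4,5,6,7}: X {7,8}->{}; W {3,4,5,6,7}->{}
Constraint 3 (V + X = W) on D(V)={3} D(X)={} D(W)={}: V {3}->{}
So after all 3 constraints: D(U) = {4,5}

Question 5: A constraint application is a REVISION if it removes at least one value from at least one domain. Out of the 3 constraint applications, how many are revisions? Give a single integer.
Constraint 1 (V + U = X) on D(V)={3,5,6,7,8} D(U)={4,5,7} D(X)={3,7,8}: V {3,5,6,7,8}->{3}; U {4,5,7}->{4,5}; X {3,7,8}->{7,8} => REVISION
Constraint 2 (X < W) on D(X)={7,8} D(W)={3,4,5,6,7}: X {7,8}->{}; W {3,4,5,6,7}->{} => REVISION
Constraint 3 (V + X = W) on D(V)={3} D(X)={} D(W)={}: V {3}->{} => REVISION
Total revisions = 3

Answer: 3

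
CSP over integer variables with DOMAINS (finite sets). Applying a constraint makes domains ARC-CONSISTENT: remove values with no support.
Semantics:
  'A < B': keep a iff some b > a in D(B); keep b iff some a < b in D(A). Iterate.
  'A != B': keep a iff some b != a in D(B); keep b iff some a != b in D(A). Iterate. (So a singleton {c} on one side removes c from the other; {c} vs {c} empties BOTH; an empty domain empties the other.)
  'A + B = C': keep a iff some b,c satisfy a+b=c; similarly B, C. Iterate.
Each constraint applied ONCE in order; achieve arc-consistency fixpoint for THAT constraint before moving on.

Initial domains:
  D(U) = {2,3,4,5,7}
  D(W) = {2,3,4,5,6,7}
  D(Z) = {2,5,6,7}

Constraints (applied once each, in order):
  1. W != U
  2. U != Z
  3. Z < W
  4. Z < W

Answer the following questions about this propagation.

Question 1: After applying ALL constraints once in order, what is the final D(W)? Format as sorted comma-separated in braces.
Answer: {3,4,5,6,7}

Derivation:
Constraint 1 (W != U) on D(W)={2,3,4,5,6,7} D(U)={2,3,4,5,7}: no change
Constraint 2 (U != Z) on D(U)={2,3,4,5,7} D(Z)={2,5,6,7}: no change
Constraint 3 (Z < W) on D(Z)={2,5,6,7} D(W)={2,3,4,5,6,7}: Z {2,5,6,7}->{2,5,6}; W {2,3,4,5,6,7}->{3,4,5,6,7}
Constraint 4 (Z < W) on D(Z)={2,5,6} D(W)={3,4,5,6,7}: no change
So after all 4 constraints: D(W) = {3,4,5,6,7}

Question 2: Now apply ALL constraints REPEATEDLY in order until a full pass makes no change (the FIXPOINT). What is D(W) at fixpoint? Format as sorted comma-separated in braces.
Answer: {3,4,5,6,7}

Derivation:
pass 0 (initial): D(W)={2,3,4,5,6,7}
pass 1: W {2,3,4,5,6,7}->{3,4,5,6,7}; Z {2,5,6,7}->{2,5,6}
pass 2: no change
Fixpoint after 2 passes: D(W) = {3,4,5,6,7}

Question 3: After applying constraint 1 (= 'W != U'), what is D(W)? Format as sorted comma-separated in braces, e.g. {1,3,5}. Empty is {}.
Constraint 1 (W != U) on D(W)={2,3,4,5,6,7} D(U)={2,3,4,5,7}: no change
So after constraint 1: D(W) = {2,3,4,5,6,7}

Answer: {2,3,4,5,6,7}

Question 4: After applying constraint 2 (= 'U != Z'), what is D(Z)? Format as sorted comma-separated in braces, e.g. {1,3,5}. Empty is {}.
Answer: {2,5,6,7}

Derivation:
Constraint 1 (W != U) on D(W)={2,3,4,5,6,7} D(U)={2,3,4,5,7}: no change
Constraint 2 (U != Z) on D(U)={2,3,4,5,7} D(Z)={2,5,6,7}: no change
So after constraint 2: D(Z) = {2,5,6,7}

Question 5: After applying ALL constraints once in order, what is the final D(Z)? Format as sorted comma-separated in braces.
Answer: {2,5,6}

Derivation:
Constraint 1 (W != U) on D(W)={2,3,4,5,6,7} D(U)={2,3,4,5,7}: no change
Constraint 2 (U != Z) on D(U)={2,3,4,5,7} D(Z)={2,5,6,7}: no change
Constraint 3 (Z < W) on D(Z)={2,5,6,7} D(W)={2,3,4,5,6,7}: Z {2,5,6,7}->{2,5,6}; W {2,3,4,5,6,7}->{3,4,5,6,7}
Constraint 4 (Z < W) on D(Z)={2,5,6} D(W)={3,4,5,6,7}: no change
So after all 4 constraints: D(Z) = {2,5,6}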